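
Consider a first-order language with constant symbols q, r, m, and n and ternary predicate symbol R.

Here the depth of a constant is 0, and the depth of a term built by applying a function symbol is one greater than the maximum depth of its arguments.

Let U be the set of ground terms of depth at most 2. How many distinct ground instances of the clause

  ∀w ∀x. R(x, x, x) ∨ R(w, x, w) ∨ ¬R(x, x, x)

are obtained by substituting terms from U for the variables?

Ground terms of depth ≤ 2:
  With no function symbols every ground term is a constant, so there are exactly 4 ground terms at every depth bound.
  N_0 = 4
  N_1 = 4
  N_2 = 4
  Explicitly: q, r, m, n.
So there are 4 ground terms available for substitution.
Each of w, x ranges independently over the available ground terms, and distinct assignments produce distinct instances.
Number of ground instances = 4^2 = 16.

16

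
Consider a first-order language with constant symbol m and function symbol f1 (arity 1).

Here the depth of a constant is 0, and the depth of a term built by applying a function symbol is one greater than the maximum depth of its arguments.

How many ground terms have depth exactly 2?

Let N_k count ground terms of depth at most k. Each non-constant term of depth ≤ k is some function symbol applied to depth-≤(k−1) arguments, giving N_k = 1 + N_{k-1}.
N_0 = 1
N_1 = 1 + 1 = 2
N_2 = 1 + 2 = 3
Terms of depth exactly 2: N_2 − N_1 = 3 − 2 = 1.

1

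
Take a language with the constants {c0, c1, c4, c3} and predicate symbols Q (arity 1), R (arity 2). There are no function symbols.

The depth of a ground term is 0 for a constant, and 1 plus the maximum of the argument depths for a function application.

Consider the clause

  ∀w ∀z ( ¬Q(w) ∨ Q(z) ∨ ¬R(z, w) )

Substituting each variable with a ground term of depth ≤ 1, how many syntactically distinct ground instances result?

16

Ground terms of depth ≤ 1:
  With no function symbols every ground term is a constant, so there are exactly 4 ground terms at every depth bound.
  N_0 = 4
  N_1 = 4
  Explicitly: c0, c1, c4, c3.
So there are 4 ground terms available for substitution.
Each of w, z ranges independently over the available ground terms, and distinct assignments produce distinct instances.
Number of ground instances = 4^2 = 16.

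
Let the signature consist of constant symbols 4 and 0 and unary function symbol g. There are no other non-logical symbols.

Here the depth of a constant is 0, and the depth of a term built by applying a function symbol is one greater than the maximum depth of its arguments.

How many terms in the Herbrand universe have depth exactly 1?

2

Write N_k for the number of ground terms of depth ≤ k. A term of depth ≤ k is either a constant or a function symbol applied to arguments of depth ≤ k−1, so N_k = 2 + N_{k-1}.
N_0 = 2
N_1 = 2 + 2 = 4
Terms of depth exactly 1: N_1 − N_0 = 4 − 2 = 2.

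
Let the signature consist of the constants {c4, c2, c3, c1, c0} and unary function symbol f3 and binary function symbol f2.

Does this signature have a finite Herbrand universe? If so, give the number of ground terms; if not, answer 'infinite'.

The signature has at least one function symbol (f3, arity 1) and at least one constant (c4).
Iterating f3 gives infinitely many distinct ground terms: c4, f3(c4), f3(f3(c4)), ...
So the Herbrand universe is infinite.

infinite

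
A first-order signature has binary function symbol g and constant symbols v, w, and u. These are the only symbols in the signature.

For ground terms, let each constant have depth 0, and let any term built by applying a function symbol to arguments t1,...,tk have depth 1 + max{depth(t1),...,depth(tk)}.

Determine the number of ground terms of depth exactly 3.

21465

Write N_k for the number of ground terms of depth ≤ k. A term of depth ≤ k is either a constant or a function symbol applied to arguments of depth ≤ k−1, so N_k = 3 + N_{k-1}^2.
N_0 = 3
N_1 = 3 + 3^2 = 12
N_2 = 3 + 12^2 = 147
N_3 = 3 + 147^2 = 21612
Terms of depth exactly 3: N_3 − N_2 = 21612 − 147 = 21465.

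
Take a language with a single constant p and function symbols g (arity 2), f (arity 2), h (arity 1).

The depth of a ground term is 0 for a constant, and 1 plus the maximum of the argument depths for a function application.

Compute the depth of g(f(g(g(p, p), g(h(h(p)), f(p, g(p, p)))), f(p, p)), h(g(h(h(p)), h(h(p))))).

depth(g(p, p)) = 1 + max(0, 0) = 1
depth(h(p)) = 1 + depth(p) = 1 + 0 = 1
depth(h(h(p))) = 1 + depth(h(p)) = 1 + 1 = 2
depth(f(p, g(p, p))) = 1 + max(0, 1) = 2
depth(g(h(h(p)), f(p, g(p, p)))) = 1 + max(2, 2) = 3
depth(g(g(p, p), g(h(h(p)), f(p, g(p, p))))) = 1 + max(1, 3) = 4
depth(f(p, p)) = 1 + max(0, 0) = 1
depth(f(g(g(p, p), g(h(h(p)), f(p, g(p, p)))), f(p, p))) = 1 + max(4, 1) = 5
depth(g(h(h(p)), h(h(p)))) = 1 + max(2, 2) = 3
depth(h(g(h(h(p)), h(h(p))))) = 1 + depth(g(h(h(p)), h(h(p)))) = 1 + 3 = 4
depth(g(f(g(g(p, p), g(h(h(p)), f(p, g(p, p)))), f(p, p)), h(g(h(h(p)), h(h(p)))))) = 1 + max(5, 4) = 6

6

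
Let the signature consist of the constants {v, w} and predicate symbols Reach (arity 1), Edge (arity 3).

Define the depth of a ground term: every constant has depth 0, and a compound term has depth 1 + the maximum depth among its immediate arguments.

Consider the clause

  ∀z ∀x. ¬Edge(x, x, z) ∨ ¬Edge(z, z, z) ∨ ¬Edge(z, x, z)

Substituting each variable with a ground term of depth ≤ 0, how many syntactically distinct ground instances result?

4

Ground terms of depth ≤ 0:
  With no function symbols every ground term is a constant, so there are exactly 2 ground terms at every depth bound.
  N_0 = 2
So there are 2 ground terms available for substitution.
There are 2 variables to instantiate (z, x), each occurring in at least one literal, so different choices give different ground instances.
Number of ground instances = 2^2 = 4.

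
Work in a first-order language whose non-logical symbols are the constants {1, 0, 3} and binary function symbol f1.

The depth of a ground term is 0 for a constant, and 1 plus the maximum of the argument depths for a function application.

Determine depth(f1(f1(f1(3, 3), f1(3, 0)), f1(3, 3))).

depth(f1(3, 3)) = 1 + max(0, 0) = 1
depth(f1(3, 0)) = 1 + max(0, 0) = 1
depth(f1(f1(3, 3), f1(3, 0))) = 1 + max(1, 1) = 2
depth(f1(f1(f1(3, 3), f1(3, 0)), f1(3, 3))) = 1 + max(2, 1) = 3

3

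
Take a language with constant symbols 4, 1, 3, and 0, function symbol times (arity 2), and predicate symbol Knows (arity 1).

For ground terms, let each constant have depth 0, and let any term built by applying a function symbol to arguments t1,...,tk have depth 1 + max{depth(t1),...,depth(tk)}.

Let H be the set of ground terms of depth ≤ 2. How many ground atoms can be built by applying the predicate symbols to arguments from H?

404

First count ground terms of depth ≤ 2.
Count level by level. With function symbols times/2, the terms of depth ≤ k are the 4 constants together with each function applied to depth-≤(k−1) tuples, so N_k = 4 + N_{k-1}^2.
N_0 = 4
N_1 = 4 + 4^2 = 20
N_2 = 4 + 20^2 = 404
So |H| = 404.
Ground atoms are formed by filling each argument slot of a predicate with a term from H, so an r-ary predicate gives |H|^r atoms:
  Knows: 404
Total ground atoms: 404.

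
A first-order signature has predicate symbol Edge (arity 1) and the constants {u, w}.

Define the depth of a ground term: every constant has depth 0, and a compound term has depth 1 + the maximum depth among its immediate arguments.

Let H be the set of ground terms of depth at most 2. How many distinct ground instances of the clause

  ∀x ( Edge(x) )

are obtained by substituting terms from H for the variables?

Ground terms of depth ≤ 2:
  With no function symbols every ground term is a constant, so there are exactly 2 ground terms at every depth bound.
  N_0 = 2
  N_1 = 2
  N_2 = 2
So there are 2 ground terms available for substitution.
The body mentions the single quantified variable x; since ground terms form a free algebra, no two substitutions collapse to the same formula.
Number of ground instances = 2.

2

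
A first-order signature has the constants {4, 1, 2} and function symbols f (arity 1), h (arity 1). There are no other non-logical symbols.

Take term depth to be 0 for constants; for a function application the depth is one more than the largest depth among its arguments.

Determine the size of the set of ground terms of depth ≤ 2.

Count level by level. With function symbols f/1, h/1, the terms of depth ≤ k are the 3 constants together with each function applied to depth-≤(k−1) tuples, so N_k = 3 + N_{k-1} + N_{k-1}.
N_0 = 3
N_1 = 3 + 3 + 3 = 9
N_2 = 3 + 9 + 9 = 21

21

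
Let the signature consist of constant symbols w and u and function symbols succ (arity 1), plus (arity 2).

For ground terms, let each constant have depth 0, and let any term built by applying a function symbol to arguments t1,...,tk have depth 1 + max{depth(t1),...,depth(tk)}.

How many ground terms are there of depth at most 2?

Let N_k count ground terms of depth at most k. Each non-constant term of depth ≤ k is some function symbol applied to depth-≤(k−1) arguments, giving N_k = 2 + N_{k-1} + N_{k-1}^2.
N_0 = 2
N_1 = 2 + 2 + 2^2 = 8
N_2 = 2 + 8 + 8^2 = 74

74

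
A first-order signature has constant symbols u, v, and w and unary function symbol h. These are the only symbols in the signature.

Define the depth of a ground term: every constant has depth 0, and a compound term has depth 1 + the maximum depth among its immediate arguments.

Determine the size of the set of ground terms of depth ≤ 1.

6

Let N_k = |{terms of depth ≤ k}|. Then N_0 = 3 and N_k = 3 + N_{k-1} for k ≥ 1 (one summand per function symbol, arity giving the exponent).
N_0 = 3
N_1 = 3 + 3 = 6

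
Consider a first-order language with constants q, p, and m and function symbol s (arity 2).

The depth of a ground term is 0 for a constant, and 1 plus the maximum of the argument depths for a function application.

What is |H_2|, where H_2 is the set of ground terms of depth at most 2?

If N_k denotes the number of depth-≤k ground terms, the 3 constants give N_0 = 3, and each function symbol of arity r contributes N_{k-1}^r new terms at level k: N_k = 3 + N_{k-1}^2.
N_0 = 3
N_1 = 3 + 3^2 = 12
N_2 = 3 + 12^2 = 147

147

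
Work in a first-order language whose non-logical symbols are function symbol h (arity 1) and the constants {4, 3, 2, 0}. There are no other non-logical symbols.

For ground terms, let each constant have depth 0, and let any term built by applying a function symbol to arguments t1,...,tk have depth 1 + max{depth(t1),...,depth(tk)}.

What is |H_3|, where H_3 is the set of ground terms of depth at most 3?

Let N_k = |{terms of depth ≤ k}|. Then N_0 = 4 and N_k = 4 + N_{k-1} for k ≥ 1 (one summand per function symbol, arity giving the exponent).
N_0 = 4
N_1 = 4 + 4 = 8
N_2 = 4 + 8 = 12
N_3 = 4 + 12 = 16

16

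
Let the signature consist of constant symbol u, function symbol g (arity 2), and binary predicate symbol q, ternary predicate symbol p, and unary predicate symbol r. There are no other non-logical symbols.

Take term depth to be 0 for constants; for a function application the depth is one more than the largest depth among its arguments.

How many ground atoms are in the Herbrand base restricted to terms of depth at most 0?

First count ground terms of depth ≤ 0.
Count level by level. With function symbols g/2, the terms of depth ≤ k are the 1 constant together with each function applied to depth-≤(k−1) tuples, so N_k = 1 + N_{k-1}^2.
N_0 = 1
Explicitly: u.
So |H| = 1.
A ground atom is a predicate applied to a tuple of terms from H, so the count is the sum over predicates of |H|^arity:
  q: 1^2 = 1;  p: 1^3 = 1;  r: 1
Total ground atoms: 1 + 1 + 1 = 3.

3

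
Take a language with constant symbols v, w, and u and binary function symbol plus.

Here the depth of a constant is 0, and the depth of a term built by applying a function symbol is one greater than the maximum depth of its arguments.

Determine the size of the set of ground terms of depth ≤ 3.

21612

If N_k denotes the number of depth-≤k ground terms, the 3 constants give N_0 = 3, and each function symbol of arity r contributes N_{k-1}^r new terms at level k: N_k = 3 + N_{k-1}^2.
N_0 = 3
N_1 = 3 + 3^2 = 12
N_2 = 3 + 12^2 = 147
N_3 = 3 + 147^2 = 21612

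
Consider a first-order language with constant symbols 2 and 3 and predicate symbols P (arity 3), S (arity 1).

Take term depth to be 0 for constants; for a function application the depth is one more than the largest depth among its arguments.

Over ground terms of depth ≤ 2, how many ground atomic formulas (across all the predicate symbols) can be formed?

10

First count ground terms of depth ≤ 2.
With no function symbols every ground term is a constant, so there are exactly 2 ground terms at every depth bound.
N_0 = 2
N_1 = 2
N_2 = 2
Explicitly: 2, 3.
So |H| = 2.
Each predicate of arity r yields |H|^r ground atoms (one per choice of an r-tuple from H):
  P: 2^3 = 8;  S: 2
Total ground atoms: 8 + 2 = 10.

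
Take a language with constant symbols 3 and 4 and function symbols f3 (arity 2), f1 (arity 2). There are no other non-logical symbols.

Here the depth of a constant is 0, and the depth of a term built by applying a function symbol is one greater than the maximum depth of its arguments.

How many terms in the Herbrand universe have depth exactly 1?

8

Count level by level. With function symbols f3/2, f1/2, the terms of depth ≤ k are the 2 constants together with each function applied to depth-≤(k−1) tuples, so N_k = 2 + N_{k-1}^2 + N_{k-1}^2.
N_0 = 2
N_1 = 2 + 2^2 + 2^2 = 10
Terms of depth exactly 1: N_1 − N_0 = 10 − 2 = 8.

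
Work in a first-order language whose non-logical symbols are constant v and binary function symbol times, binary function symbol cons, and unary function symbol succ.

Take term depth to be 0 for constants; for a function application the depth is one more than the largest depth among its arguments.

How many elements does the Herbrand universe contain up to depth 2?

Let N_k count ground terms of depth at most k. Each non-constant term of depth ≤ k is some function symbol applied to depth-≤(k−1) arguments, giving N_k = 1 + N_{k-1}^2 + N_{k-1}^2 + N_{k-1}.
N_0 = 1
N_1 = 1 + 1^2 + 1^2 + 1 = 4
N_2 = 1 + 4^2 + 4^2 + 4 = 37

37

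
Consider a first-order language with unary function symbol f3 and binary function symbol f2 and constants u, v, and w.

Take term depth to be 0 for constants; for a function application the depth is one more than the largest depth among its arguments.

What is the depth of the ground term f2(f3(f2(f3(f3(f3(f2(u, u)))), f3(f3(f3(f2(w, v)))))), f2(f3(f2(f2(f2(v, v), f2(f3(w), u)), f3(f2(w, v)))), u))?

depth(f2(u, u)) = 1 + max(0, 0) = 1
depth(f3(f2(u, u))) = 1 + depth(f2(u, u)) = 1 + 1 = 2
depth(f3(f3(f2(u, u)))) = 1 + depth(f3(f2(u, u))) = 1 + 2 = 3
depth(f3(f3(f3(f2(u, u))))) = 1 + depth(f3(f3(f2(u, u)))) = 1 + 3 = 4
depth(f2(w, v)) = 1 + max(0, 0) = 1
depth(f3(f2(w, v))) = 1 + depth(f2(w, v)) = 1 + 1 = 2
depth(f3(f3(f2(w, v)))) = 1 + depth(f3(f2(w, v))) = 1 + 2 = 3
depth(f3(f3(f3(f2(w, v))))) = 1 + depth(f3(f3(f2(w, v)))) = 1 + 3 = 4
depth(f2(f3(f3(f3(f2(u, u)))), f3(f3(f3(f2(w, v)))))) = 1 + max(4, 4) = 5
depth(f3(f2(f3(f3(f3(f2(u, u)))), f3(f3(f3(f2(w, v))))))) = 1 + depth(f2(f3(f3(f3(f2(u, u)))), f3(f3(f3(f2(w, v)))))) = 1 + 5 = 6
depth(f2(v, v)) = 1 + max(0, 0) = 1
depth(f3(w)) = 1 + depth(w) = 1 + 0 = 1
depth(f2(f3(w), u)) = 1 + max(1, 0) = 2
depth(f2(f2(v, v), f2(f3(w), u))) = 1 + max(1, 2) = 3
depth(f2(f2(f2(v, v), f2(f3(w), u)), f3(f2(w, v)))) = 1 + max(3, 2) = 4
depth(f3(f2(f2(f2(v, v), f2(f3(w), u)), f3(f2(w, v))))) = 1 + depth(f2(f2(f2(v, v), f2(f3(w), u)), f3(f2(w, v)))) = 1 + 4 = 5
depth(f2(f3(f2(f2(f2(v, v), f2(f3(w), u)), f3(f2(w, v)))), u)) = 1 + max(5, 0) = 6
depth(f2(f3(f2(f3(f3(f3(f2(u, u)))), f3(f3(f3(f2(w, v)))))), f2(f3(f2(f2(f2(v, v), f2(f3(w), u)), f3(f2(w, v)))), u))) = 1 + max(6, 6) = 7

7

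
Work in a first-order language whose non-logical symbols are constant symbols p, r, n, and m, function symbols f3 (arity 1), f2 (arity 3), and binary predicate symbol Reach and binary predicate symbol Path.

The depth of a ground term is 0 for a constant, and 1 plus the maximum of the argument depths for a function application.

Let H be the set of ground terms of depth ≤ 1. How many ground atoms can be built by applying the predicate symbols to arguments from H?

First count ground terms of depth ≤ 1.
If N_k denotes the number of depth-≤k ground terms, the 4 constants give N_0 = 4, and each function symbol of arity r contributes N_{k-1}^r new terms at level k: N_k = 4 + N_{k-1} + N_{k-1}^3.
N_0 = 4
N_1 = 4 + 4 + 4^3 = 72
So |H| = 72.
A ground atom is a predicate applied to a tuple of terms from H, so the count is the sum over predicates of |H|^arity:
  Reach: 72^2 = 5184;  Path: 72^2 = 5184
Total ground atoms: 5184 + 5184 = 10368.

10368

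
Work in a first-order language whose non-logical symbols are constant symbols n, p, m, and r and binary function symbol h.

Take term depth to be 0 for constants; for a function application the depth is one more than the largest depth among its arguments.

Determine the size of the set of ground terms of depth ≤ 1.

20

If N_k denotes the number of depth-≤k ground terms, the 4 constants give N_0 = 4, and each function symbol of arity r contributes N_{k-1}^r new terms at level k: N_k = 4 + N_{k-1}^2.
N_0 = 4
N_1 = 4 + 4^2 = 20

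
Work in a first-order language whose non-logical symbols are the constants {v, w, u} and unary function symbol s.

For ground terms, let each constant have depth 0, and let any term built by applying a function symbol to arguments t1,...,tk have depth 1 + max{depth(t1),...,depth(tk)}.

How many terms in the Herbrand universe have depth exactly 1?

3

Write N_k for the number of ground terms of depth ≤ k. A term of depth ≤ k is either a constant or a function symbol applied to arguments of depth ≤ k−1, so N_k = 3 + N_{k-1}.
N_0 = 3
N_1 = 3 + 3 = 6
Terms of depth exactly 1: N_1 − N_0 = 6 − 3 = 3.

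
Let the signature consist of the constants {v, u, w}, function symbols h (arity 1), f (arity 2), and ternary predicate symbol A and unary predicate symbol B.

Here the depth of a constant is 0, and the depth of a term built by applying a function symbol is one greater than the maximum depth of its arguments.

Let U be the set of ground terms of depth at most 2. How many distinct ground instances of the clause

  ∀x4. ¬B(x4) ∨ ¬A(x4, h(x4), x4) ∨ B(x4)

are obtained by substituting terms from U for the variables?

243

Ground terms of depth ≤ 2:
  If N_k denotes the number of depth-≤k ground terms, the 3 constants give N_0 = 3, and each function symbol of arity r contributes N_{k-1}^r new terms at level k: N_k = 3 + N_{k-1} + N_{k-1}^2.
  N_0 = 3
  N_1 = 3 + 3 + 3^2 = 15
  N_2 = 3 + 15 + 15^2 = 243
So there are 243 ground terms available for substitution.
The body mentions the single quantified variable x4; since ground terms form a free algebra, no two substitutions collapse to the same formula.
Number of ground instances = 243.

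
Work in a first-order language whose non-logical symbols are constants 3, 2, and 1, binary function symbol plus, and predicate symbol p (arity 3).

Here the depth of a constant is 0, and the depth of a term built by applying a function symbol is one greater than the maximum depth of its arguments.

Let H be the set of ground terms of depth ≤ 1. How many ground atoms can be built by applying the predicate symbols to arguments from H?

First count ground terms of depth ≤ 1.
Count level by level. With function symbols plus/2, the terms of depth ≤ k are the 3 constants together with each function applied to depth-≤(k−1) tuples, so N_k = 3 + N_{k-1}^2.
N_0 = 3
N_1 = 3 + 3^2 = 12
Explicitly: 3, 2, 1, plus(3, 3), plus(3, 2), plus(3, 1), plus(2, 3), plus(2, 2), plus(2, 1), plus(1, 3), plus(1, 2), plus(1, 1).
So |H| = 12.
For each predicate symbol, the number of ground atoms is |H| raised to its arity; summing:
  p: 12^3 = 1728
Total ground atoms: 1728.

1728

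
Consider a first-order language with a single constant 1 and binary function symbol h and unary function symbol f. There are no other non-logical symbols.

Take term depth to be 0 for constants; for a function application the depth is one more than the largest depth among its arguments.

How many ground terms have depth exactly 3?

170

If N_k denotes the number of depth-≤k ground terms, the 1 constant gives N_0 = 1, and each function symbol of arity r contributes N_{k-1}^r new terms at level k: N_k = 1 + N_{k-1}^2 + N_{k-1}.
N_0 = 1
N_1 = 1 + 1^2 + 1 = 3
N_2 = 1 + 3^2 + 3 = 13
N_3 = 1 + 13^2 + 13 = 183
Terms of depth exactly 3: N_3 − N_2 = 183 − 13 = 170.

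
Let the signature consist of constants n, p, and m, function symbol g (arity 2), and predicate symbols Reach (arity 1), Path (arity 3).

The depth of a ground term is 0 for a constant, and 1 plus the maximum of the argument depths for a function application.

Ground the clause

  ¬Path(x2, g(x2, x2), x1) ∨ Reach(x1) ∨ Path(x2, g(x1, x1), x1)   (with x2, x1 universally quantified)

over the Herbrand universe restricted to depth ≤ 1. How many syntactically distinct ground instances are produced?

Ground terms of depth ≤ 1:
  Let N_k = |{terms of depth ≤ k}|. Then N_0 = 3 and N_k = 3 + N_{k-1}^2 for k ≥ 1 (one summand per function symbol, arity giving the exponent).
  N_0 = 3
  N_1 = 3 + 3^2 = 12
  Explicitly: n, p, m, g(n, n), g(n, p), g(n, m), g(p, n), g(p, p), g(p, m), g(m, n), g(m, p), g(m, m).
So there are 12 ground terms available for substitution.
The clause has 2 distinct variables (x2, x1), each appearing in the body. In the free term algebra distinct substitutions yield syntactically distinct ground instances.
Number of ground instances = 12^2 = 144.

144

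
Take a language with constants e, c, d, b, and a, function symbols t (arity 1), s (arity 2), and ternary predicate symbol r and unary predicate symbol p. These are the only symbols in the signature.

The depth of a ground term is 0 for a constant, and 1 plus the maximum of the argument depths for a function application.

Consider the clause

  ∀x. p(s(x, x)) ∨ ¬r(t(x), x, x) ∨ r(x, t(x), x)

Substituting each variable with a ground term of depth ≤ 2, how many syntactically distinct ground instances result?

Ground terms of depth ≤ 2:
  Let N_k count ground terms of depth at most k. Each non-constant term of depth ≤ k is some function symbol applied to depth-≤(k−1) arguments, giving N_k = 5 + N_{k-1} + N_{k-1}^2.
  N_0 = 5
  N_1 = 5 + 5 + 5^2 = 35
  N_2 = 5 + 35 + 35^2 = 1265
So there are 1265 ground terms available for substitution.
The body mentions the single quantified variable x; since ground terms form a free algebra, no two substitutions collapse to the same formula.
Number of ground instances = 1265.

1265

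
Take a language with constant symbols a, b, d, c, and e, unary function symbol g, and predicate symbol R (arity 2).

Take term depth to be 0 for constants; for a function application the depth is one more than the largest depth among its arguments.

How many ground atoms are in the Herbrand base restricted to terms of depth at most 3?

First count ground terms of depth ≤ 3.
If N_k denotes the number of depth-≤k ground terms, the 5 constants give N_0 = 5, and each function symbol of arity r contributes N_{k-1}^r new terms at level k: N_k = 5 + N_{k-1}.
N_0 = 5
N_1 = 5 + 5 = 10
N_2 = 5 + 10 = 15
N_3 = 5 + 15 = 20
So |H| = 20.
Ground atoms are formed by filling each argument slot of a predicate with a term from H, so an r-ary predicate gives |H|^r atoms:
  R: 20^2 = 400
Total ground atoms: 400.

400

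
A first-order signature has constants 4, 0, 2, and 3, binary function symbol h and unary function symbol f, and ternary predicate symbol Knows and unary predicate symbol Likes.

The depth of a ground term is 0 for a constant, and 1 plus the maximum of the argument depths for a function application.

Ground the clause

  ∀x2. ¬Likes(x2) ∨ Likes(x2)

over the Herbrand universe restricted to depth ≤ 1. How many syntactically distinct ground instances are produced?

Ground terms of depth ≤ 1:
  Let N_k = |{terms of depth ≤ k}|. Then N_0 = 4 and N_k = 4 + N_{k-1}^2 + N_{k-1} for k ≥ 1 (one summand per function symbol, arity giving the exponent).
  N_0 = 4
  N_1 = 4 + 4^2 + 4 = 24
So there are 24 ground terms available for substitution.
The clause has 1 distinct variable (x2), which appears in the body. In the free term algebra distinct substitutions yield syntactically distinct ground instances.
Number of ground instances = 24.

24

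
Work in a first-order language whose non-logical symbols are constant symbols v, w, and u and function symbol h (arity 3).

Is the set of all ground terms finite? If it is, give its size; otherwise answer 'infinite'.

The signature has at least one function symbol (h, arity 3) and at least one constant (v).
Iterating h gives infinitely many distinct ground terms: v, h(v, v, v), h(h(v, v, v), h(v, v, v), h(v, v, v)), ...
So the Herbrand universe is infinite.

infinite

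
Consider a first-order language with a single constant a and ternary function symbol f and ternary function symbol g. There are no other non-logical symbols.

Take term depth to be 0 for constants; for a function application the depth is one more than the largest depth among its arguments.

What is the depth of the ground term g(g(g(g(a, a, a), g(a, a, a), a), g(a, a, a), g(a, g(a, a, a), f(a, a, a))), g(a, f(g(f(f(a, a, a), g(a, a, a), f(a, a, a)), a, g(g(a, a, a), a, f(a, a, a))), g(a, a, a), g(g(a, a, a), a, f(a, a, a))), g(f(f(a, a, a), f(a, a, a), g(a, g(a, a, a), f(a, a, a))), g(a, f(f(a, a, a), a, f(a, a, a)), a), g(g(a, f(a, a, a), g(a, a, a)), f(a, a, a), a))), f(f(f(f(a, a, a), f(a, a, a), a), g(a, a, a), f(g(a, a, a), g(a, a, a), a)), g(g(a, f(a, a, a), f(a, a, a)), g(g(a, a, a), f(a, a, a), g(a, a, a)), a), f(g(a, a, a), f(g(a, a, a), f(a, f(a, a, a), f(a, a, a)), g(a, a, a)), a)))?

depth(g(a, a, a)) = 1 + max(0, 0, 0) = 1
depth(g(g(a, a, a), g(a, a, a), a)) = 1 + max(1, 1, 0) = 2
depth(f(a, a, a)) = 1 + max(0, 0, 0) = 1
depth(g(a, g(a, a, a), f(a, a, a))) = 1 + max(0, 1, 1) = 2
depth(g(g(g(a, a, a), g(a, a, a), a), g(a, a, a), g(a, g(a, a, a), f(a, a, a)))) = 1 + max(2, 1, 2) = 3
depth(f(f(a, a, a), g(a, a, a), f(a, a, a))) = 1 + max(1, 1, 1) = 2
depth(g(g(a, a, a), a, f(a, a, a))) = 1 + max(1, 0, 1) = 2
depth(g(f(f(a, a, a), g(a, a, a), f(a, a, a)), a, g(g(a, a, a), a, f(a, a, a)))) = 1 + max(2, 0, 2) = 3
depth(f(g(f(f(a, a, a), g(a, a, a), f(a, a, a)), a, g(g(a, a, a), a, f(a, a, a))), g(a, a, a), g(g(a, a, a), a, f(a, a, a)))) = 1 + max(3, 1, 2) = 4
depth(f(f(a, a, a), f(a, a, a), g(a, g(a, a, a), f(a, a, a)))) = 1 + max(1, 1, 2) = 3
depth(f(f(a, a, a), a, f(a, a, a))) = 1 + max(1, 0, 1) = 2
depth(g(a, f(f(a, a, a), a, f(a, a, a)), a)) = 1 + max(0, 2, 0) = 3
depth(g(a, f(a, a, a), g(a, a, a))) = 1 + max(0, 1, 1) = 2
depth(g(g(a, f(a, a, a), g(a, a, a)), f(a, a, a), a)) = 1 + max(2, 1, 0) = 3
depth(g(f(f(a, a, a), f(a, a, a), g(a, g(a, a, a), f(a, a, a))), g(a, f(f(a, a, a), a, f(a, a, a)), a), g(g(a, f(a, a, a), g(a, a, a)), f(a, a, a), a))) = 1 + max(3, 3, 3) = 4
depth(g(a, f(g(f(f(a, a, a), g(a, a, a), f(a, a, a)), a, g(g(a, a, a), a, f(a, a, a))), g(a, a, a), g(g(a, a, a), a, f(a, a, a))), g(f(f(a, a, a), f(a, a, a), g(a, g(a, a, a), f(a, a, a))), g(a, f(f(a, a, a), a, f(a, a, a)), a), g(g(a, f(a, a, a), g(a, a, a)), f(a, a, a), a)))) = 1 + max(0, 4, 4) = 5
depth(f(f(a, a, a), f(a, a, a), a)) = 1 + max(1, 1, 0) = 2
depth(f(g(a, a, a), g(a, a, a), a)) = 1 + max(1, 1, 0) = 2
depth(f(f(f(a, a, a), f(a, a, a), a), g(a, a, a), f(g(a, a, a), g(a, a, a), a))) = 1 + max(2, 1, 2) = 3
depth(g(a, f(a, a, a), f(a, a, a))) = 1 + max(0, 1, 1) = 2
depth(g(g(a, a, a), f(a, a, a), g(a, a, a))) = 1 + max(1, 1, 1) = 2
depth(g(g(a, f(a, a, a), f(a, a, a)), g(g(a, a, a), f(a, a, a), g(a, a, a)), a)) = 1 + max(2, 2, 0) = 3
depth(f(a, f(a, a, a), f(a, a, a))) = 1 + max(0, 1, 1) = 2
depth(f(g(a, a, a), f(a, f(a, a, a), f(a, a, a)), g(a, a, a))) = 1 + max(1, 2, 1) = 3
depth(f(g(a, a, a), f(g(a, a, a), f(a, f(a, a, a), f(a, a, a)), g(a, a, a)), a)) = 1 + max(1, 3, 0) = 4
depth(f(f(f(f(a, a, a), f(a, a, a), a), g(a, a, a), f(g(a, a, a), g(a, a, a), a)), g(g(a, f(a, a, a), f(a, a, a)), g(g(a, a, a), f(a, a, a), g(a, a, a)), a), f(g(a, a, a), f(g(a, a, a), f(a, f(a, a, a), f(a, a, a)), g(a, a, a)), a))) = 1 + max(3, 3, 4) = 5
depth(g(g(g(g(a, a, a), g(a, a, a), a), g(a, a, a), g(a, g(a, a, a), f(a, a, a))), g(a, f(g(f(f(a, a, a), g(a, a, a), f(a, a, a)), a, g(g(a, a, a), a, f(a, a, a))), g(a, a, a), g(g(a, a, a), a, f(a, a, a))), g(f(f(a, a, a), f(a, a, a), g(a, g(a, a, a), f(a, a, a))), g(a, f(f(a, a, a), a, f(a, a, a)), a), g(g(a, f(a, a, a), g(a, a, a)), f(a, a, a), a))), f(f(f(f(a, a, a), f(a, a, a), a), g(a, a, a), f(g(a, a, a), g(a, a, a), a)), g(g(a, f(a, a, a), f(a, a, a)), g(g(a, a, a), f(a, a, a), g(a, a, a)), a), f(g(a, a, a), f(g(a, a, a), f(a, f(a, a, a), f(a, a, a)), g(a, a, a)), a)))) = 1 + max(3, 5, 5) = 6

6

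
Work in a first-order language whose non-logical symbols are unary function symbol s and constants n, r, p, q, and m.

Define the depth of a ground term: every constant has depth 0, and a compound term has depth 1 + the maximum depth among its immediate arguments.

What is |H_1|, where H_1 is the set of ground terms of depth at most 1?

Write N_k for the number of ground terms of depth ≤ k. A term of depth ≤ k is either a constant or a function symbol applied to arguments of depth ≤ k−1, so N_k = 5 + N_{k-1}.
N_0 = 5
N_1 = 5 + 5 = 10
Explicitly: n, r, p, q, m, s(n), s(r), s(p), s(q), s(m).

10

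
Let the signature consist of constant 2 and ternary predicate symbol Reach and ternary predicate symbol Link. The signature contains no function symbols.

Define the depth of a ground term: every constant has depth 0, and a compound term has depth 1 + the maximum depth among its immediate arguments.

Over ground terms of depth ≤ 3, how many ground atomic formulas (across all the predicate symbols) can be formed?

First count ground terms of depth ≤ 3.
With no function symbols every ground term is a constant, so there is exactly 1 ground term at every depth bound.
N_0 = 1
N_1 = 1
N_2 = 1
N_3 = 1
So |H| = 1.
Each predicate of arity r yields |H|^r ground atoms (one per choice of an r-tuple from H):
  Reach: 1^3 = 1;  Link: 1^3 = 1
Total ground atoms: 1 + 1 = 2.

2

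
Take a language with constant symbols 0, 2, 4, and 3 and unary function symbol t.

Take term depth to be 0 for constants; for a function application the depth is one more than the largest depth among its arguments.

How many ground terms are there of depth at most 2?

12

Write N_k for the number of ground terms of depth ≤ k. A term of depth ≤ k is either a constant or a function symbol applied to arguments of depth ≤ k−1, so N_k = 4 + N_{k-1}.
N_0 = 4
N_1 = 4 + 4 = 8
N_2 = 4 + 8 = 12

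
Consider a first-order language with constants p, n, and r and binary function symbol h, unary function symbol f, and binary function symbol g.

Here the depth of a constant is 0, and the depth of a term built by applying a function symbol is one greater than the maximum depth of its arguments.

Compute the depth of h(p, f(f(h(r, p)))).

4

depth(h(r, p)) = 1 + max(0, 0) = 1
depth(f(h(r, p))) = 1 + depth(h(r, p)) = 1 + 1 = 2
depth(f(f(h(r, p)))) = 1 + depth(f(h(r, p))) = 1 + 2 = 3
depth(h(p, f(f(h(r, p))))) = 1 + max(0, 3) = 4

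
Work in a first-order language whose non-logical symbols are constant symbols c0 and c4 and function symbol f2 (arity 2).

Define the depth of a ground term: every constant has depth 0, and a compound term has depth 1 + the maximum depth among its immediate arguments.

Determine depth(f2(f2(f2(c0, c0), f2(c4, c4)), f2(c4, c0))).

3

depth(f2(c0, c0)) = 1 + max(0, 0) = 1
depth(f2(c4, c4)) = 1 + max(0, 0) = 1
depth(f2(f2(c0, c0), f2(c4, c4))) = 1 + max(1, 1) = 2
depth(f2(c4, c0)) = 1 + max(0, 0) = 1
depth(f2(f2(f2(c0, c0), f2(c4, c4)), f2(c4, c0))) = 1 + max(2, 1) = 3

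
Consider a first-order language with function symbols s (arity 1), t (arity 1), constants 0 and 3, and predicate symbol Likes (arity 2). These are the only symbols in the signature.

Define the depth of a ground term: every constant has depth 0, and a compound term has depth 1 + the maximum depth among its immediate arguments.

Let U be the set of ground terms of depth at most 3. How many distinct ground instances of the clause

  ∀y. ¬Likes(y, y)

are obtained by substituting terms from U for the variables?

30

Ground terms of depth ≤ 3:
  Let N_k = |{terms of depth ≤ k}|. Then N_0 = 2 and N_k = 2 + N_{k-1} + N_{k-1} for k ≥ 1 (one summand per function symbol, arity giving the exponent).
  N_0 = 2
  N_1 = 2 + 2 + 2 = 6
  N_2 = 2 + 6 + 6 = 14
  N_3 = 2 + 14 + 14 = 30
So there are 30 ground terms available for substitution.
There is 1 variable to instantiate (y),  occurring in at least one literal, so different choices give different ground instances.
Number of ground instances = 30.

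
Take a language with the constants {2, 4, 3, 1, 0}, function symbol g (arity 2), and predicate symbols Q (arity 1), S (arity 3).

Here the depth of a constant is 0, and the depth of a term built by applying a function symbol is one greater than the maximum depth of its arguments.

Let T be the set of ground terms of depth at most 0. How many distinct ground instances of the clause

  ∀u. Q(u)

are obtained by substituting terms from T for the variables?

5

Ground terms of depth ≤ 0:
  Count level by level. With function symbols g/2, the terms of depth ≤ k are the 5 constants together with each function applied to depth-≤(k−1) tuples, so N_k = 5 + N_{k-1}^2.
  N_0 = 5
So there are 5 ground terms available for substitution.
There is 1 variable to instantiate (u),  occurring in at least one literal, so different choices give different ground instances.
Number of ground instances = 5.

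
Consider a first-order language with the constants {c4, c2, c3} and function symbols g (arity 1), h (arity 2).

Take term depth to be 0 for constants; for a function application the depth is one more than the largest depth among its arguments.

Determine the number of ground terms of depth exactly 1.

Write N_k for the number of ground terms of depth ≤ k. A term of depth ≤ k is either a constant or a function symbol applied to arguments of depth ≤ k−1, so N_k = 3 + N_{k-1} + N_{k-1}^2.
N_0 = 3
N_1 = 3 + 3 + 3^2 = 15
Terms of depth exactly 1: N_1 − N_0 = 15 − 3 = 12.

12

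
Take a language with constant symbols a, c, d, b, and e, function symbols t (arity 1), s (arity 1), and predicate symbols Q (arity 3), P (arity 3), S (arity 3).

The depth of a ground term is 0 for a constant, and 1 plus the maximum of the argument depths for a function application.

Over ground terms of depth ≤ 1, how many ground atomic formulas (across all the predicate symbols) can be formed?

10125

First count ground terms of depth ≤ 1.
Write N_k for the number of ground terms of depth ≤ k. A term of depth ≤ k is either a constant or a function symbol applied to arguments of depth ≤ k−1, so N_k = 5 + N_{k-1} + N_{k-1}.
N_0 = 5
N_1 = 5 + 5 + 5 = 15
So |H| = 15.
Ground atoms are formed by filling each argument slot of a predicate with a term from H, so an r-ary predicate gives |H|^r atoms:
  Q: 15^3 = 3375;  P: 15^3 = 3375;  S: 15^3 = 3375
Total ground atoms: 3375 + 3375 + 3375 = 10125.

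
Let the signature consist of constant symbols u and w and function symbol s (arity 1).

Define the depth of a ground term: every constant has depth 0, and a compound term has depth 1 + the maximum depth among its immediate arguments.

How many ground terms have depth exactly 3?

Count level by level. With function symbols s/1, the terms of depth ≤ k are the 2 constants together with each function applied to depth-≤(k−1) tuples, so N_k = 2 + N_{k-1}.
N_0 = 2
N_1 = 2 + 2 = 4
N_2 = 2 + 4 = 6
N_3 = 2 + 6 = 8
Terms of depth exactly 3: N_3 − N_2 = 8 − 6 = 2.

2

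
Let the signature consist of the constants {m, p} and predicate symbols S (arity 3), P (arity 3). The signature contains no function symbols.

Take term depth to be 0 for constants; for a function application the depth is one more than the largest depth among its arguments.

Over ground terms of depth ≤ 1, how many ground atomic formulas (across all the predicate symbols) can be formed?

First count ground terms of depth ≤ 1.
With no function symbols every ground term is a constant, so there are exactly 2 ground terms at every depth bound.
N_0 = 2
N_1 = 2
Explicitly: m, p.
So |H| = 2.
Ground atoms are formed by filling each argument slot of a predicate with a term from H, so an r-ary predicate gives |H|^r atoms:
  S: 2^3 = 8;  P: 2^3 = 8
Total ground atoms: 8 + 8 = 16.

16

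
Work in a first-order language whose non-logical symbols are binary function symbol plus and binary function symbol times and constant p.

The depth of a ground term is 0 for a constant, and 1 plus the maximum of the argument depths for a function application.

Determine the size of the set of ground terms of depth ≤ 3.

If N_k denotes the number of depth-≤k ground terms, the 1 constant gives N_0 = 1, and each function symbol of arity r contributes N_{k-1}^r new terms at level k: N_k = 1 + N_{k-1}^2 + N_{k-1}^2.
N_0 = 1
N_1 = 1 + 1^2 + 1^2 = 3
N_2 = 1 + 3^2 + 3^2 = 19
N_3 = 1 + 19^2 + 19^2 = 723

723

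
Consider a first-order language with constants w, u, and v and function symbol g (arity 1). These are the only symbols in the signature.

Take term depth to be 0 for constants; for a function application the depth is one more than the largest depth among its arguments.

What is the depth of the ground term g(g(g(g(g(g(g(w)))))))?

7

depth(g(w)) = 1 + depth(w) = 1 + 0 = 1
depth(g(g(w))) = 1 + depth(g(w)) = 1 + 1 = 2
depth(g(g(g(w)))) = 1 + depth(g(g(w))) = 1 + 2 = 3
depth(g(g(g(g(w))))) = 1 + depth(g(g(g(w)))) = 1 + 3 = 4
depth(g(g(g(g(g(w)))))) = 1 + depth(g(g(g(g(w))))) = 1 + 4 = 5
depth(g(g(g(g(g(g(w))))))) = 1 + depth(g(g(g(g(g(w)))))) = 1 + 5 = 6
depth(g(g(g(g(g(g(g(w)))))))) = 1 + depth(g(g(g(g(g(g(w))))))) = 1 + 6 = 7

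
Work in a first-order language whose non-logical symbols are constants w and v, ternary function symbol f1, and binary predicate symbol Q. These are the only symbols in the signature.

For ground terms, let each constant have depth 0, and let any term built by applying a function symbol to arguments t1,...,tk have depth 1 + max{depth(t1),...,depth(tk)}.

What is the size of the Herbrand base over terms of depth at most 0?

First count ground terms of depth ≤ 0.
Let N_k = |{terms of depth ≤ k}|. Then N_0 = 2 and N_k = 2 + N_{k-1}^3 for k ≥ 1 (one summand per function symbol, arity giving the exponent).
N_0 = 2
So |H| = 2.
A ground atom is a predicate applied to a tuple of terms from H, so the count is the sum over predicates of |H|^arity:
  Q: 2^2 = 4
Total ground atoms: 4.

4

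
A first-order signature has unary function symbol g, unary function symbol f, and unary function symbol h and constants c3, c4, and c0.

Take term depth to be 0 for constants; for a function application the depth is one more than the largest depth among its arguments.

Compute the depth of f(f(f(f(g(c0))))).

5

depth(g(c0)) = 1 + depth(c0) = 1 + 0 = 1
depth(f(g(c0))) = 1 + depth(g(c0)) = 1 + 1 = 2
depth(f(f(g(c0)))) = 1 + depth(f(g(c0))) = 1 + 2 = 3
depth(f(f(f(g(c0))))) = 1 + depth(f(f(g(c0)))) = 1 + 3 = 4
depth(f(f(f(f(g(c0)))))) = 1 + depth(f(f(f(g(c0))))) = 1 + 4 = 5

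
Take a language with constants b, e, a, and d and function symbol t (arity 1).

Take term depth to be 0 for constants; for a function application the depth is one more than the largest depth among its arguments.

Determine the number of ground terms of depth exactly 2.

Count level by level. With function symbols t/1, the terms of depth ≤ k are the 4 constants together with each function applied to depth-≤(k−1) tuples, so N_k = 4 + N_{k-1}.
N_0 = 4
N_1 = 4 + 4 = 8
N_2 = 4 + 8 = 12
Terms of depth exactly 2: N_2 − N_1 = 12 − 8 = 4.

4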